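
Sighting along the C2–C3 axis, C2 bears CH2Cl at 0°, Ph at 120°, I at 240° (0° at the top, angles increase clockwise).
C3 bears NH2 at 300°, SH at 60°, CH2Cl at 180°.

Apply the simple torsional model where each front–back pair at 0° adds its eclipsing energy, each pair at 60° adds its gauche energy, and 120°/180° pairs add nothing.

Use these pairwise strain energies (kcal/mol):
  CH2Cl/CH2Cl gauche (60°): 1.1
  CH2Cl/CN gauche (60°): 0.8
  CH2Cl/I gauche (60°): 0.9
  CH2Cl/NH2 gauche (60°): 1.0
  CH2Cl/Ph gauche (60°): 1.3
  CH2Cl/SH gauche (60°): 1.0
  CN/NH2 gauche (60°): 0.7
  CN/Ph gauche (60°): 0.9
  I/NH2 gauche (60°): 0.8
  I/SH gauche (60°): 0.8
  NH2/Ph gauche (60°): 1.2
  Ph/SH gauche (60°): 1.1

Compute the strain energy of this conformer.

This conformer (staggered): CH2Cl(0°)/NH2(300°) gauche 1.0; CH2Cl(0°)/SH(60°) gauche 1.0; Ph(120°)/SH(60°) gauche 1.1; Ph(120°)/CH2Cl(180°) gauche 1.3; I(240°)/NH2(300°) gauche 0.8; I(240°)/CH2Cl(180°) gauche 0.9 → 6.1 kcal/mol.

6.1 kcal/mol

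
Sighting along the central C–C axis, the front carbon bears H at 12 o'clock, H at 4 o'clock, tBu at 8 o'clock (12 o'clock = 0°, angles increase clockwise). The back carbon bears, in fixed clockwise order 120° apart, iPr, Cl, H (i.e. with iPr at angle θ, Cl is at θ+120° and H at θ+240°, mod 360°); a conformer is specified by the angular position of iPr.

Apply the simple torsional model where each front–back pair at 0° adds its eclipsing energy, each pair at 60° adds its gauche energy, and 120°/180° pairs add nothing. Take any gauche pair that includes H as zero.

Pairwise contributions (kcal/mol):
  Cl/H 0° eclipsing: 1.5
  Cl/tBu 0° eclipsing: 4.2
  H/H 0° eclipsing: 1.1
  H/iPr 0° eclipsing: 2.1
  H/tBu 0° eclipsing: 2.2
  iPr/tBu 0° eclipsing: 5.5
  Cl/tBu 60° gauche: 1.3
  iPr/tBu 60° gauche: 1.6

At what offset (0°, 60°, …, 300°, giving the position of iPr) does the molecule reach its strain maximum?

240°

iPr at 0° is eclipsed. H at 0° is eclipsed with iPr at 0° (2.1); H at 120° is eclipsed with Cl at 120° (1.5); tBu at 240° is eclipsed with H at 240° (2.2). Total 5.8 kcal/mol.
iPr at 60° is staggered. tBu at 240° is gauche with Cl at 180° (1.3). Total 1.3 kcal/mol.
iPr at 120° is eclipsed. H at 0° is eclipsed with H at 0° (1.1); H at 120° is eclipsed with iPr at 120° (2.1); tBu at 240° is eclipsed with Cl at 240° (4.2). Total 7.4 kcal/mol.
iPr at 180° is staggered. tBu at 240° is gauche with iPr at 180° (1.6); tBu at 240° is gauche with Cl at 300° (1.3). Total 2.9 kcal/mol.
iPr at 240° is eclipsed. H at 0° is eclipsed with Cl at 0° (1.5); H at 120° is eclipsed with H at 120° (1.1); tBu at 240° is eclipsed with iPr at 240° (5.5). Total 8.1 kcal/mol.
iPr at 300° is staggered. tBu at 240° is gauche with iPr at 300° (1.6). Total 1.6 kcal/mol.
The maximum (8.1 kcal/mol) occurs with iPr at 240°.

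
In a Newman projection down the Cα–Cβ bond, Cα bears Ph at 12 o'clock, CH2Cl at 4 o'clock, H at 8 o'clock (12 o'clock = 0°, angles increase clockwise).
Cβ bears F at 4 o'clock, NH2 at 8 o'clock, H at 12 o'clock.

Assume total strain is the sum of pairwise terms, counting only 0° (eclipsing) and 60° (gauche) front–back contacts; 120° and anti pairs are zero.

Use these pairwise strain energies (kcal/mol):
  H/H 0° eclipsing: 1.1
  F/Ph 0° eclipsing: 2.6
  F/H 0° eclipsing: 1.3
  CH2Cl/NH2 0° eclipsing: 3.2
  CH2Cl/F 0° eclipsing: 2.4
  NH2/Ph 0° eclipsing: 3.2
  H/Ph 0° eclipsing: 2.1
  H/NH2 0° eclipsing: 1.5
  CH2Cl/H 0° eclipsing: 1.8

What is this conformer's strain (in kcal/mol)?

6.0 kcal/mol

This conformer is eclipsed. Ph at 0° is eclipsed with H at 0° (2.1); CH2Cl at 120° is eclipsed with F at 120° (2.4); H at 240° is eclipsed with NH2 at 240° (1.5). Total 6.0 kcal/mol.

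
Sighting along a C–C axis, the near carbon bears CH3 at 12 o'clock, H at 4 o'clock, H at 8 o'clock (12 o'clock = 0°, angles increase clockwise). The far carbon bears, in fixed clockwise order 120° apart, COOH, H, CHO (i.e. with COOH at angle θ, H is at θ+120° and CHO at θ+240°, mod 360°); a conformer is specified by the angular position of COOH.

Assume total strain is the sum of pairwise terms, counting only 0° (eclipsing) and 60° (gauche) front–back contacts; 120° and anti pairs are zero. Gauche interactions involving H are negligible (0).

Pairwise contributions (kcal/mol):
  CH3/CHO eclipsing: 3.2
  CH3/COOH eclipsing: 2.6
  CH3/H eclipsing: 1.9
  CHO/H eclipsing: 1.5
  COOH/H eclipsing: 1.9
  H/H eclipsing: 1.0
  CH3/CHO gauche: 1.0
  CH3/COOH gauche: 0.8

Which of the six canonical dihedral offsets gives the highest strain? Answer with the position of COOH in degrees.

120°

COOH at 0° (eclipsed): CH3(0°)/COOH(0°) eclipsed 2.6; H(120°)/H(120°) eclipsed 1.0; H(240°)/CHO(240°) eclipsed 1.5 → 5.1 kcal/mol.
COOH at 60° (staggered): CH3(0°)/COOH(60°) gauche 0.8; CH3(0°)/CHO(300°) gauche 1.0 → 1.8 kcal/mol.
COOH at 120° (eclipsed): CH3(0°)/CHO(0°) eclipsed 3.2; H(120°)/COOH(120°) eclipsed 1.9; H(240°)/H(240°) eclipsed 1.0 → 6.1 kcal/mol.
COOH at 180° (staggered): CH3(0°)/CHO(60°) gauche 1.0 → 1.0 kcal/mol.
COOH at 240° (eclipsed): CH3(0°)/H(0°) eclipsed 1.9; H(120°)/CHO(120°) eclipsed 1.5; H(240°)/COOH(240°) eclipsed 1.9 → 5.3 kcal/mol.
COOH at 300° (staggered): CH3(0°)/COOH(300°) gauche 0.8 → 0.8 kcal/mol.
The maximum (6.1 kcal/mol) occurs with COOH at 120°.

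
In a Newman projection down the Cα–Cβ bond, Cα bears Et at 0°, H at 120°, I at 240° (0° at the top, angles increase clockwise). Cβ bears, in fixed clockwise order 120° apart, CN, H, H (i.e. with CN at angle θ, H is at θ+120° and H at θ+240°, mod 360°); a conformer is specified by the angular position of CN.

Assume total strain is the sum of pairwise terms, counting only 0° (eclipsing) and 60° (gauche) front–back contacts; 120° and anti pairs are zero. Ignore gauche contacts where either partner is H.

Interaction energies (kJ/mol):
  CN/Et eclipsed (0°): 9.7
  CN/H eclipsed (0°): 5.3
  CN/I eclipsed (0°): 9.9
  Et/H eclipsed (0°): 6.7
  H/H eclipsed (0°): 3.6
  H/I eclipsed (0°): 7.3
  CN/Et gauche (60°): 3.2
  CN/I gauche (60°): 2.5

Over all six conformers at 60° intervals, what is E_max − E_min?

CN at 0° is eclipsed. Et at 0° is eclipsed with CN at 0° (9.7); H at 120° is eclipsed with H at 120° (3.6); I at 240° is eclipsed with H at 240° (7.3). Total 20.6 kJ/mol.
CN at 60° is staggered. Et at 0° is gauche with CN at 60° (3.2). Total 3.2 kJ/mol.
CN at 120° is eclipsed. Et at 0° is eclipsed with H at 0° (6.7); H at 120° is eclipsed with CN at 120° (5.3); I at 240° is eclipsed with H at 240° (7.3). Total 19.3 kJ/mol.
CN at 180° is staggered. I at 240° is gauche with CN at 180° (2.5). Total 2.5 kJ/mol.
CN at 240° is eclipsed. Et at 0° is eclipsed with H at 0° (6.7); H at 120° is eclipsed with H at 120° (3.6); I at 240° is eclipsed with CN at 240° (9.9). Total 20.2 kJ/mol.
CN at 300° is staggered. Et at 0° is gauche with CN at 300° (3.2); I at 240° is gauche with CN at 300° (2.5). Total 5.7 kJ/mol.
Max at 0° (20.6 kJ/mol), min at 180° (2.5 kJ/mol); barrier = 18.1 kJ/mol.

18.1 kJ/mol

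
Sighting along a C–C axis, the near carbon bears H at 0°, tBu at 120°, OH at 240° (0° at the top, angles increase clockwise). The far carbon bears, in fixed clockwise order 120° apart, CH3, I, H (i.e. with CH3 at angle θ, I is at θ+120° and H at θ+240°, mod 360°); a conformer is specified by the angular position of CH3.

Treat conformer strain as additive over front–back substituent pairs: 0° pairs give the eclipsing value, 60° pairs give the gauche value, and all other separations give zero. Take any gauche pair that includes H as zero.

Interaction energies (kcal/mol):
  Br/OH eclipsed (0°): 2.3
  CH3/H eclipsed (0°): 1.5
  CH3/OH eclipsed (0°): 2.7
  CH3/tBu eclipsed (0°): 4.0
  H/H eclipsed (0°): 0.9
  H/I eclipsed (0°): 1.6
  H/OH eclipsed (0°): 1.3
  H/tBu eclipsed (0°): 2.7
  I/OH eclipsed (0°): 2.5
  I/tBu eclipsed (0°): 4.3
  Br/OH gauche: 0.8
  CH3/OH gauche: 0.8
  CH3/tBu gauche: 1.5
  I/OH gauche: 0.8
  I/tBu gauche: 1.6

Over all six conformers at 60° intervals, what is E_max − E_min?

5.0 kcal/mol

CH3 at 0° is eclipsed. H at 0° is eclipsed with CH3 at 0° (1.5); tBu at 120° is eclipsed with I at 120° (4.3); OH at 240° is eclipsed with H at 240° (1.3). Total 7.1 kcal/mol.
CH3 at 60° is staggered. tBu at 120° is gauche with CH3 at 60° (1.5); tBu at 120° is gauche with I at 180° (1.6); OH at 240° is gauche with I at 180° (0.8). Total 3.9 kcal/mol.
CH3 at 120° is eclipsed. H at 0° is eclipsed with H at 0° (0.9); tBu at 120° is eclipsed with CH3 at 120° (4.0); OH at 240° is eclipsed with I at 240° (2.5). Total 7.4 kcal/mol.
CH3 at 180° is staggered. tBu at 120° is gauche with CH3 at 180° (1.5); OH at 240° is gauche with CH3 at 180° (0.8); OH at 240° is gauche with I at 300° (0.8). Total 3.1 kcal/mol.
CH3 at 240° is eclipsed. H at 0° is eclipsed with I at 0° (1.6); tBu at 120° is eclipsed with H at 120° (2.7); OH at 240° is eclipsed with CH3 at 240° (2.7). Total 7.0 kcal/mol.
CH3 at 300° is staggered. tBu at 120° is gauche with I at 60° (1.6); OH at 240° is gauche with CH3 at 300° (0.8). Total 2.4 kcal/mol.
Max at 120° (7.4 kcal/mol), min at 300° (2.4 kcal/mol); barrier = 5.0 kcal/mol.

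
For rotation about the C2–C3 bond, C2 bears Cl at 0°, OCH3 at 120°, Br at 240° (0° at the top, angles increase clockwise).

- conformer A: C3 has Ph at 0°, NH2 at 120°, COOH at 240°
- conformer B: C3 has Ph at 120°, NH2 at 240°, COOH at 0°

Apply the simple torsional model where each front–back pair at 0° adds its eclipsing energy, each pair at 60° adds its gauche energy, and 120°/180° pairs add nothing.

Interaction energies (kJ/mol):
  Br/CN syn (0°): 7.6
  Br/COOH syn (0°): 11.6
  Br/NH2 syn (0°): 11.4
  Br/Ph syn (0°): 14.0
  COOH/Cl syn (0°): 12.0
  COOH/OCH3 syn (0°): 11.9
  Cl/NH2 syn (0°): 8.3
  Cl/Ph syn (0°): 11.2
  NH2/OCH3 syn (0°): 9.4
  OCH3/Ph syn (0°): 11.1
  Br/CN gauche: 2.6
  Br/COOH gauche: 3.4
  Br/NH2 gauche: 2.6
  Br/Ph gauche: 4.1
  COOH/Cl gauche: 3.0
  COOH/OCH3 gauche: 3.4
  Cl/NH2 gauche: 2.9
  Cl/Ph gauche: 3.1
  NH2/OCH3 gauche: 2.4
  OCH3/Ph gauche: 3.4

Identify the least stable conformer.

A (eclipsed): Cl–Ph eclipsed, OCH3–NH2 eclipsed, Br–COOH eclipsed; 11.2 + 9.4 + 11.6 = 32.2 kJ/mol.
B (eclipsed): Cl–COOH eclipsed, OCH3–Ph eclipsed, Br–NH2 eclipsed; 12.0 + 11.1 + 11.4 = 34.5 kJ/mol.
B has the highest total (34.5 kJ/mol).

B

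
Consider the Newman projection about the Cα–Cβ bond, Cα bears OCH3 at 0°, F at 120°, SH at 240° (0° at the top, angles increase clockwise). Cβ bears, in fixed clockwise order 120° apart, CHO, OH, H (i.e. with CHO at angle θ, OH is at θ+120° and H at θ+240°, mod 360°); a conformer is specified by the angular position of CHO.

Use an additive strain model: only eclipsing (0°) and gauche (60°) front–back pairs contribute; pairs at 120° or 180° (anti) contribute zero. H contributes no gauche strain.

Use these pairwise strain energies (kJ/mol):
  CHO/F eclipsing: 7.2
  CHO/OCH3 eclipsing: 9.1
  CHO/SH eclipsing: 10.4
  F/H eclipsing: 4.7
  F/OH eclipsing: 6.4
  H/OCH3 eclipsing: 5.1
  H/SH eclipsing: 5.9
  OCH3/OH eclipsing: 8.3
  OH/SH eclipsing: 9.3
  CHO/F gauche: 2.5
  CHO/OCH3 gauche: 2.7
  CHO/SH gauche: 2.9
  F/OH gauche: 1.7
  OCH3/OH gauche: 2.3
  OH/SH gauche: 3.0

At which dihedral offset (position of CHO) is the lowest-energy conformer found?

CHO at 0° (eclipsed): OCH3–CHO eclipsed, F–OH eclipsed, SH–H eclipsed; 9.1 + 6.4 + 5.9 = 21.4 kJ/mol.
CHO at 60° (staggered): OCH3–CHO gauche, F–CHO gauche, F–OH gauche, SH–OH gauche; 2.7 + 2.5 + 1.7 + 3.0 = 9.9 kJ/mol.
CHO at 120° (eclipsed): OCH3–H eclipsed, F–CHO eclipsed, SH–OH eclipsed; 5.1 + 7.2 + 9.3 = 21.6 kJ/mol.
CHO at 180° (staggered): OCH3–OH gauche, F–CHO gauche, SH–CHO gauche, SH–OH gauche; 2.3 + 2.5 + 2.9 + 3.0 = 10.7 kJ/mol.
CHO at 240° (eclipsed): OCH3–OH eclipsed, F–H eclipsed, SH–CHO eclipsed; 8.3 + 4.7 + 10.4 = 23.4 kJ/mol.
CHO at 300° (staggered): OCH3–CHO gauche, OCH3–OH gauche, F–OH gauche, SH–CHO gauche; 2.7 + 2.3 + 1.7 + 2.9 = 9.6 kJ/mol.
The minimum (9.6 kJ/mol) occurs with CHO at 300°.

300°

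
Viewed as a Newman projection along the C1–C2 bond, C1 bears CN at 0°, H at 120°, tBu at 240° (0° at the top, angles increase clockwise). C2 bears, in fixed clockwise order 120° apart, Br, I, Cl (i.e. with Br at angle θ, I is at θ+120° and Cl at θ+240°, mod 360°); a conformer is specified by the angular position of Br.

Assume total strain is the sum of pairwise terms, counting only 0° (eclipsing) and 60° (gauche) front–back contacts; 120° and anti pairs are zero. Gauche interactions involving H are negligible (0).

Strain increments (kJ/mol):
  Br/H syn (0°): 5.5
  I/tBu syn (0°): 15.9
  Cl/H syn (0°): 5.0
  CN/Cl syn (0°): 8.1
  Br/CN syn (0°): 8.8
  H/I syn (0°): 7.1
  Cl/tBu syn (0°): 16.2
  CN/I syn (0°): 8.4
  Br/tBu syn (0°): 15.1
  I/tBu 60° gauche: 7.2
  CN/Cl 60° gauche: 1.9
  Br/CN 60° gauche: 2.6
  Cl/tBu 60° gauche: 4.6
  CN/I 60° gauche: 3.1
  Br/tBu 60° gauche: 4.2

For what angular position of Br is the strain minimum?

300°

Br at 0° (eclipsed): CN(0°)/Br(0°) eclipsed 8.8; H(120°)/I(120°) eclipsed 7.1; tBu(240°)/Cl(240°) eclipsed 16.2 → 32.1 kJ/mol.
Br at 60° (staggered): CN(0°)/Br(60°) gauche 2.6; CN(0°)/Cl(300°) gauche 1.9; tBu(240°)/I(180°) gauche 7.2; tBu(240°)/Cl(300°) gauche 4.6 → 16.3 kJ/mol.
Br at 120° (eclipsed): CN(0°)/Cl(0°) eclipsed 8.1; H(120°)/Br(120°) eclipsed 5.5; tBu(240°)/I(240°) eclipsed 15.9 → 29.5 kJ/mol.
Br at 180° (staggered): CN(0°)/I(300°) gauche 3.1; CN(0°)/Cl(60°) gauche 1.9; tBu(240°)/Br(180°) gauche 4.2; tBu(240°)/I(300°) gauche 7.2 → 16.4 kJ/mol.
Br at 240° (eclipsed): CN(0°)/I(0°) eclipsed 8.4; H(120°)/Cl(120°) eclipsed 5.0; tBu(240°)/Br(240°) eclipsed 15.1 → 28.5 kJ/mol.
Br at 300° (staggered): CN(0°)/Br(300°) gauche 2.6; CN(0°)/I(60°) gauche 3.1; tBu(240°)/Br(300°) gauche 4.2; tBu(240°)/Cl(180°) gauche 4.6 → 14.5 kJ/mol.
The minimum (14.5 kJ/mol) occurs with Br at 300°.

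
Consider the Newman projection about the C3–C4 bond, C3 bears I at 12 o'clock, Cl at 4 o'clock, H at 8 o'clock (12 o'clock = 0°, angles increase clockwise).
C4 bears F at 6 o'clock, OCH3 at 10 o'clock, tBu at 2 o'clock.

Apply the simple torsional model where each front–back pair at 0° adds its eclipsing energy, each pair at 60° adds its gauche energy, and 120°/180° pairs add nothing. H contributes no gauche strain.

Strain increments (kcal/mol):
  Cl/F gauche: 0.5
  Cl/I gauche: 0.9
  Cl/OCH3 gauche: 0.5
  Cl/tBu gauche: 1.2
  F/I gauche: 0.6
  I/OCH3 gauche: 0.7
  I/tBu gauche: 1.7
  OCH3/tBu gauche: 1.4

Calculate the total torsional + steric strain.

4.1 kcal/mol

This conformer (staggered): I–OCH3 gauche, I–tBu gauche, Cl–F gauche, Cl–tBu gauche; 0.7 + 1.7 + 0.5 + 1.2 = 4.1 kcal/mol.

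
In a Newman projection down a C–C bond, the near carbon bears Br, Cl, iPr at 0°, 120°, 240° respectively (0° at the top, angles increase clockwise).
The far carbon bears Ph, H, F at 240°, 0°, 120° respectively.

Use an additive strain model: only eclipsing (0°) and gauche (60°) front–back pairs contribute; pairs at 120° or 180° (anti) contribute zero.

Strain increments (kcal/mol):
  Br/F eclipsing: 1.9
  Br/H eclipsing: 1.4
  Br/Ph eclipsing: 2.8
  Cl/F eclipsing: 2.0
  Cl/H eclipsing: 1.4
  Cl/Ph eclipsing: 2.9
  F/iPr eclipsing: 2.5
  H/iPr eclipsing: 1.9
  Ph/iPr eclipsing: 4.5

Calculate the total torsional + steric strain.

This conformer (eclipsed): Br–H eclipsed, Cl–F eclipsed, iPr–Ph eclipsed; 1.4 + 2.0 + 4.5 = 7.9 kcal/mol.

7.9 kcal/mol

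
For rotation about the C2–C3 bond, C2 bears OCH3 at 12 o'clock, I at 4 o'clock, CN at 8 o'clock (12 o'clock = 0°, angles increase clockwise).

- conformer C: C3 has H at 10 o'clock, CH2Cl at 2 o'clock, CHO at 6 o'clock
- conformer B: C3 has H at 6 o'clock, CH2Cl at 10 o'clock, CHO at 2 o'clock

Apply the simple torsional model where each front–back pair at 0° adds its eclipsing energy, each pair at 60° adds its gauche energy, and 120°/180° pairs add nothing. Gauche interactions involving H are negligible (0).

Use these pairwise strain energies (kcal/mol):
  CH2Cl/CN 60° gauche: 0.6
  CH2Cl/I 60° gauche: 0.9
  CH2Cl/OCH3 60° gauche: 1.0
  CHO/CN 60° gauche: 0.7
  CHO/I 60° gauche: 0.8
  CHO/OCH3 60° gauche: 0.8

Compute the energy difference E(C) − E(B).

C (staggered): OCH3(0°)/CH2Cl(60°) gauche 1.0; I(120°)/CH2Cl(60°) gauche 0.9; I(120°)/CHO(180°) gauche 0.8; CN(240°)/CHO(180°) gauche 0.7 → 3.4 kcal/mol.
B (staggered): OCH3(0°)/CH2Cl(300°) gauche 1.0; OCH3(0°)/CHO(60°) gauche 0.8; I(120°)/CHO(60°) gauche 0.8; CN(240°)/CH2Cl(300°) gauche 0.6 → 3.2 kcal/mol.
E(C) − E(B) = 3.4 − 3.2 = +0.2 kcal/mol.

+0.2 kcal/mol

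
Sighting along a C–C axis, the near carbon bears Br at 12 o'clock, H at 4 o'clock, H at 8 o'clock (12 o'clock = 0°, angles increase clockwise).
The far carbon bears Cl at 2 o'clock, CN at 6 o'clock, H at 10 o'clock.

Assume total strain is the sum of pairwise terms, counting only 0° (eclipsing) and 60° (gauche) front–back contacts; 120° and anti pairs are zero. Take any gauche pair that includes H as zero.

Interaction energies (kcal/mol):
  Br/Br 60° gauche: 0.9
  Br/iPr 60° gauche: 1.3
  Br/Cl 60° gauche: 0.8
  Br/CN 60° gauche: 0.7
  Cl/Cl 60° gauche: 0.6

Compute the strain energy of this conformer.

0.8 kcal/mol

This conformer (staggered): Br–Cl gauche; 0.8 = 0.8 kcal/mol.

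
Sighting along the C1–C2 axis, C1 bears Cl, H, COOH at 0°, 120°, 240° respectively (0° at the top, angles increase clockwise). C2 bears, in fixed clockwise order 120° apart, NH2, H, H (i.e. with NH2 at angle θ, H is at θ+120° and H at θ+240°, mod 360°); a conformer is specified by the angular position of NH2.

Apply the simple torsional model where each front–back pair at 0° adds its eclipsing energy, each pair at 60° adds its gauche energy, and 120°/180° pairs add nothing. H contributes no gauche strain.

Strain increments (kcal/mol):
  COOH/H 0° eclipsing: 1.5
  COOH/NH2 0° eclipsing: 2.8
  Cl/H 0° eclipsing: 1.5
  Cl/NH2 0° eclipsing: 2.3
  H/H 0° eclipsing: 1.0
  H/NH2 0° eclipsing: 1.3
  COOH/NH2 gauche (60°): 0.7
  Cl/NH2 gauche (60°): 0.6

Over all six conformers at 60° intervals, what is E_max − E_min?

4.7 kcal/mol

NH2 at 0° is eclipsed. Cl at 0° is eclipsed with NH2 at 0° (2.3); H at 120° is eclipsed with H at 120° (1.0); COOH at 240° is eclipsed with H at 240° (1.5). Total 4.8 kcal/mol.
NH2 at 60° is staggered. Cl at 0° is gauche with NH2 at 60° (0.6). Total 0.6 kcal/mol.
NH2 at 120° is eclipsed. Cl at 0° is eclipsed with H at 0° (1.5); H at 120° is eclipsed with NH2 at 120° (1.3); COOH at 240° is eclipsed with H at 240° (1.5). Total 4.3 kcal/mol.
NH2 at 180° is staggered. COOH at 240° is gauche with NH2 at 180° (0.7). Total 0.7 kcal/mol.
NH2 at 240° is eclipsed. Cl at 0° is eclipsed with H at 0° (1.5); H at 120° is eclipsed with H at 120° (1.0); COOH at 240° is eclipsed with NH2 at 240° (2.8). Total 5.3 kcal/mol.
NH2 at 300° is staggered. Cl at 0° is gauche with NH2 at 300° (0.6); COOH at 240° is gauche with NH2 at 300° (0.7). Total 1.3 kcal/mol.
Max at 240° (5.3 kcal/mol), min at 60° (0.6 kcal/mol); barrier = 4.7 kcal/mol.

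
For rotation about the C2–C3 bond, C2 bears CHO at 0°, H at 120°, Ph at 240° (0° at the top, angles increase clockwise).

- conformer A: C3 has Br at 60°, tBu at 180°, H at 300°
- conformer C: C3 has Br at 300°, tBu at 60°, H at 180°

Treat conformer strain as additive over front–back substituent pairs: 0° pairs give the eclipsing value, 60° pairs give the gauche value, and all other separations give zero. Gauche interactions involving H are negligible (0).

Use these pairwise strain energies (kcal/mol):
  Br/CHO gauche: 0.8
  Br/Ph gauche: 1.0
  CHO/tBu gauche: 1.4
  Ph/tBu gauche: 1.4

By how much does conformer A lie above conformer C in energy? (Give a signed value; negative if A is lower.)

-1.0 kcal/mol

A (staggered): CHO(0°)/Br(60°) gauche 0.8; Ph(240°)/tBu(180°) gauche 1.4 → 2.2 kcal/mol.
C (staggered): CHO(0°)/Br(300°) gauche 0.8; CHO(0°)/tBu(60°) gauche 1.4; Ph(240°)/Br(300°) gauche 1.0 → 3.2 kcal/mol.
E(A) − E(C) = 2.2 − 3.2 = -1.0 kcal/mol.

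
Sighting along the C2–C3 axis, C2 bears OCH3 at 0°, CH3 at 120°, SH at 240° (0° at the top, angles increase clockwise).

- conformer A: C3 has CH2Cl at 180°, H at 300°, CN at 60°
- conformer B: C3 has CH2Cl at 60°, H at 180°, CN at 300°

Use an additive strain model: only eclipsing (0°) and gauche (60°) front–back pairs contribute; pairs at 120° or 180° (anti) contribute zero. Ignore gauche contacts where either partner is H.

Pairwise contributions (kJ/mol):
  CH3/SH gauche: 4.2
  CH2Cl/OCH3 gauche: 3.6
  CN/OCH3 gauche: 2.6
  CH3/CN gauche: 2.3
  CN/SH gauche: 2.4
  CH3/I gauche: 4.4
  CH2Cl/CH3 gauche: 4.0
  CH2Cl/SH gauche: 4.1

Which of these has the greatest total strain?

A (staggered): OCH3–CN gauche, CH3–CH2Cl gauche, CH3–CN gauche, SH–CH2Cl gauche; 2.6 + 4.0 + 2.3 + 4.1 = 13.0 kJ/mol.
B (staggered): OCH3–CH2Cl gauche, OCH3–CN gauche, CH3–CH2Cl gauche, SH–CN gauche; 3.6 + 2.6 + 4.0 + 2.4 = 12.6 kJ/mol.
A has the highest total (13.0 kJ/mol).

A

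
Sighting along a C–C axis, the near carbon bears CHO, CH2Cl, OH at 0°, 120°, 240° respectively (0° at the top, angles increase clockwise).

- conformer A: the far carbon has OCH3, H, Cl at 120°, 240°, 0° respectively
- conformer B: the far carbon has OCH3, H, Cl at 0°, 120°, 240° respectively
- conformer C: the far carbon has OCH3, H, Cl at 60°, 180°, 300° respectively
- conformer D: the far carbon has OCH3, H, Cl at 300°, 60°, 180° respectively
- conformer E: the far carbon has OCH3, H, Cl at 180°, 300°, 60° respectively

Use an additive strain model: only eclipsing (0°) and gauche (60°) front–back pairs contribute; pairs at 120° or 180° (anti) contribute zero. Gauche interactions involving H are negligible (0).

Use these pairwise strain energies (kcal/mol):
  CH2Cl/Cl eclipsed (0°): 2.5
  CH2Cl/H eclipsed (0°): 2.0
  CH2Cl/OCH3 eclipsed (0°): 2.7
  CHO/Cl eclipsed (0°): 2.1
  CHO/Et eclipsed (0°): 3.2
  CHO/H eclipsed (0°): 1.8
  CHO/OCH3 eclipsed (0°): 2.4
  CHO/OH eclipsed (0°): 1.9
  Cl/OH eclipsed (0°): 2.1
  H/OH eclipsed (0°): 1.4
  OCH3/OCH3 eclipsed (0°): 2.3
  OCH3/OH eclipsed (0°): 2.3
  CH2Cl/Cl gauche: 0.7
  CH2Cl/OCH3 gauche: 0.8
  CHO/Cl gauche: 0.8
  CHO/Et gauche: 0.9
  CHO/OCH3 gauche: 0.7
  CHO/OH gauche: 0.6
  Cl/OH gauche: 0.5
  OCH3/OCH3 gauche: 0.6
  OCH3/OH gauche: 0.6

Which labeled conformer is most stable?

A is eclipsed. CHO at 0° is eclipsed with Cl at 0° (2.1); CH2Cl at 120° is eclipsed with OCH3 at 120° (2.7); OH at 240° is eclipsed with H at 240° (1.4). Total 6.2 kcal/mol.
B is eclipsed. CHO at 0° is eclipsed with OCH3 at 0° (2.4); CH2Cl at 120° is eclipsed with H at 120° (2.0); OH at 240° is eclipsed with Cl at 240° (2.1). Total 6.5 kcal/mol.
C is staggered. CHO at 0° is gauche with OCH3 at 60° (0.7); CHO at 0° is gauche with Cl at 300° (0.8); CH2Cl at 120° is gauche with OCH3 at 60° (0.8); OH at 240° is gauche with Cl at 300° (0.5). Total 2.8 kcal/mol.
D is staggered. CHO at 0° is gauche with OCH3 at 300° (0.7); CH2Cl at 120° is gauche with Cl at 180° (0.7); OH at 240° is gauche with OCH3 at 300° (0.6); OH at 240° is gauche with Cl at 180° (0.5). Total 2.5 kcal/mol.
E is staggered. CHO at 0° is gauche with Cl at 60° (0.8); CH2Cl at 120° is gauche with OCH3 at 180° (0.8); CH2Cl at 120° is gauche with Cl at 60° (0.7); OH at 240° is gauche with OCH3 at 180° (0.6). Total 2.9 kcal/mol.
D has the lowest total (2.5 kcal/mol).

D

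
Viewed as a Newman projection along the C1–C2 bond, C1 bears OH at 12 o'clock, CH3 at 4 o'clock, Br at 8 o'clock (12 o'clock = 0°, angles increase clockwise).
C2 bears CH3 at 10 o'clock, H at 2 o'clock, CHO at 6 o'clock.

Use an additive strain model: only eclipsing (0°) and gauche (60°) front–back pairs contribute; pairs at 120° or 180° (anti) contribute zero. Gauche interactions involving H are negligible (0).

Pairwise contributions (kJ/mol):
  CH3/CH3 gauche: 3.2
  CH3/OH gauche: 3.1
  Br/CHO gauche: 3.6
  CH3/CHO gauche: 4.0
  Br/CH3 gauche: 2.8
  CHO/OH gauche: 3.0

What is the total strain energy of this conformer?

This conformer (staggered): OH(0°)/CH3(300°) gauche 3.1; CH3(120°)/CHO(180°) gauche 4.0; Br(240°)/CH3(300°) gauche 2.8; Br(240°)/CHO(180°) gauche 3.6 → 13.5 kJ/mol.

13.5 kJ/mol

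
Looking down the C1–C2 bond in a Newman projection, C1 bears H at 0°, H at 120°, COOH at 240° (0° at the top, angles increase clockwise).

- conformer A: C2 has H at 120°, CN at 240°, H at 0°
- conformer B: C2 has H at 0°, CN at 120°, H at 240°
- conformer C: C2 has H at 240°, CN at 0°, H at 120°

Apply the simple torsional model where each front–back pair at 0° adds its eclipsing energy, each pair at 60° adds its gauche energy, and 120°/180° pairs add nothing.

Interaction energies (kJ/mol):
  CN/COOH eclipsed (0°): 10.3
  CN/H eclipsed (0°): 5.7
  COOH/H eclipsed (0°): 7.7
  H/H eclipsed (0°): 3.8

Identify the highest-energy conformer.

A

A (eclipsed): H(0°)/H(0°) eclipsed 3.8; H(120°)/H(120°) eclipsed 3.8; COOH(240°)/CN(240°) eclipsed 10.3 → 17.9 kJ/mol.
B (eclipsed): H(0°)/H(0°) eclipsed 3.8; H(120°)/CN(120°) eclipsed 5.7; COOH(240°)/H(240°) eclipsed 7.7 → 17.2 kJ/mol.
C (eclipsed): H(0°)/CN(0°) eclipsed 5.7; H(120°)/H(120°) eclipsed 3.8; COOH(240°)/H(240°) eclipsed 7.7 → 17.2 kJ/mol.
A has the highest total (17.9 kJ/mol).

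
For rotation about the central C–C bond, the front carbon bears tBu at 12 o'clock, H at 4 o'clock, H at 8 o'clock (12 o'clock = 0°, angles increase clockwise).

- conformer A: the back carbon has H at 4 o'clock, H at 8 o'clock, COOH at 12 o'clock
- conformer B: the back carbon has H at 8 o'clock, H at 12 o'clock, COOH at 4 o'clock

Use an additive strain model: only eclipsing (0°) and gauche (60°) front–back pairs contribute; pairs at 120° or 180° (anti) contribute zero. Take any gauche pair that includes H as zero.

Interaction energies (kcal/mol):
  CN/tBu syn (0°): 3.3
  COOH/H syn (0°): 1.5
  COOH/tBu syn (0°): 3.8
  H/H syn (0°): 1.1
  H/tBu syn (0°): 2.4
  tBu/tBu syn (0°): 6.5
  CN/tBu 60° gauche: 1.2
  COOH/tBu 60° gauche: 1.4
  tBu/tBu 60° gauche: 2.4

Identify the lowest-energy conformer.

A is eclipsed. tBu at 0° is eclipsed with COOH at 0° (3.8); H at 120° is eclipsed with H at 120° (1.1); H at 240° is eclipsed with H at 240° (1.1). Total 6.0 kcal/mol.
B is eclipsed. tBu at 0° is eclipsed with H at 0° (2.4); H at 120° is eclipsed with COOH at 120° (1.5); H at 240° is eclipsed with H at 240° (1.1). Total 5.0 kcal/mol.
B has the lowest total (5.0 kcal/mol).

B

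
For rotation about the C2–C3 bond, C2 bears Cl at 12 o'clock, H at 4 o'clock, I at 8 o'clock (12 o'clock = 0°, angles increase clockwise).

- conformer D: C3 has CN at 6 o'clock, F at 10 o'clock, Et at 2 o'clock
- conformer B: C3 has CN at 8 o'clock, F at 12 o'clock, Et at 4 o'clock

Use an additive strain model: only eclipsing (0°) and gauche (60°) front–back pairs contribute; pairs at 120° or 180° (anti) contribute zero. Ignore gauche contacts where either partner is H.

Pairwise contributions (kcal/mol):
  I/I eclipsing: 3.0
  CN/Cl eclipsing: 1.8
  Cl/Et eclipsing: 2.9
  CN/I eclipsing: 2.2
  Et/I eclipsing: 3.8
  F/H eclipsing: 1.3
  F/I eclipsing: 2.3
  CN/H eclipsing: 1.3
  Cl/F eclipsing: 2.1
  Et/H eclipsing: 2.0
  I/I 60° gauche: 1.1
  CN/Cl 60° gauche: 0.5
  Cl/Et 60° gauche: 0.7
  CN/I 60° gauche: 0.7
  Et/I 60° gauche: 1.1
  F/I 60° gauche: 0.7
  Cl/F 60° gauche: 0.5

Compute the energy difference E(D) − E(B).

D (staggered): Cl–F gauche, Cl–Et gauche, I–CN gauche, I–F gauche; 0.5 + 0.7 + 0.7 + 0.7 = 2.6 kcal/mol.
B (eclipsed): Cl–F eclipsed, H–Et eclipsed, I–CN eclipsed; 2.1 + 2.0 + 2.2 = 6.3 kcal/mol.
E(D) − E(B) = 2.6 − 6.3 = -3.7 kcal/mol.

-3.7 kcal/mol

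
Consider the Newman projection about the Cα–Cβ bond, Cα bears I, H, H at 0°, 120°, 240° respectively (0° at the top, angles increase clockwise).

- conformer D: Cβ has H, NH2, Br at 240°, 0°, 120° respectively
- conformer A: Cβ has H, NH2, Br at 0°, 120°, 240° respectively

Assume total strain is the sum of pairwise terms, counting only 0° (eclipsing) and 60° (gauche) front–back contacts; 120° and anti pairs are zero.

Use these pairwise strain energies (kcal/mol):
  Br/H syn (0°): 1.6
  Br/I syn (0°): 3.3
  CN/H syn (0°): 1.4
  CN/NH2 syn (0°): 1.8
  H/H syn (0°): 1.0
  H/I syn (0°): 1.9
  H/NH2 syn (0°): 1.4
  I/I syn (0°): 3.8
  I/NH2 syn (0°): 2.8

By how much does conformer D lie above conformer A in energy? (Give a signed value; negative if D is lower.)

D is eclipsed. I at 0° is eclipsed with NH2 at 0° (2.8); H at 120° is eclipsed with Br at 120° (1.6); H at 240° is eclipsed with H at 240° (1.0). Total 5.4 kcal/mol.
A is eclipsed. I at 0° is eclipsed with H at 0° (1.9); H at 120° is eclipsed with NH2 at 120° (1.4); H at 240° is eclipsed with Br at 240° (1.6). Total 4.9 kcal/mol.
E(D) − E(A) = 5.4 − 4.9 = +0.5 kcal/mol.

+0.5 kcal/mol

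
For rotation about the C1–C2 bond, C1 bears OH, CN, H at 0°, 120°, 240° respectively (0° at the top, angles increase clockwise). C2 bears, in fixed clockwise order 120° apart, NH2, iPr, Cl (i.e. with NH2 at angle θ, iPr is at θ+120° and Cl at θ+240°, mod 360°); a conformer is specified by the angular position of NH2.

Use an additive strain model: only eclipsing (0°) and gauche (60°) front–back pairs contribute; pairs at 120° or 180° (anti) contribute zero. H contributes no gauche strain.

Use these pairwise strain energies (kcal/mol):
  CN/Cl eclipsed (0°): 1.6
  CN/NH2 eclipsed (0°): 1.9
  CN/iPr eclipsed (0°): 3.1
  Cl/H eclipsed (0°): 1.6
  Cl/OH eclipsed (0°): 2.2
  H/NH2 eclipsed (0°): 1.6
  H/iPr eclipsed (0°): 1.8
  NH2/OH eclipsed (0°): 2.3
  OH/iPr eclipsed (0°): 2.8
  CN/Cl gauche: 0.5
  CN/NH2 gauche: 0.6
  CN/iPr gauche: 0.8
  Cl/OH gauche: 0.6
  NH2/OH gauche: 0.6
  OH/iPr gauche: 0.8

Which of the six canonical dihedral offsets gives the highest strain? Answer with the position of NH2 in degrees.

0°

NH2 at 0° is eclipsed. OH at 0° is eclipsed with NH2 at 0° (2.3); CN at 120° is eclipsed with iPr at 120° (3.1); H at 240° is eclipsed with Cl at 240° (1.6). Total 7.0 kcal/mol.
NH2 at 60° is staggered. OH at 0° is gauche with NH2 at 60° (0.6); OH at 0° is gauche with Cl at 300° (0.6); CN at 120° is gauche with NH2 at 60° (0.6); CN at 120° is gauche with iPr at 180° (0.8). Total 2.6 kcal/mol.
NH2 at 120° is eclipsed. OH at 0° is eclipsed with Cl at 0° (2.2); CN at 120° is eclipsed with NH2 at 120° (1.9); H at 240° is eclipsed with iPr at 240° (1.8). Total 5.9 kcal/mol.
NH2 at 180° is staggered. OH at 0° is gauche with iPr at 300° (0.8); OH at 0° is gauche with Cl at 60° (0.6); CN at 120° is gauche with NH2 at 180° (0.6); CN at 120° is gauche with Cl at 60° (0.5). Total 2.5 kcal/mol.
NH2 at 240° is eclipsed. OH at 0° is eclipsed with iPr at 0° (2.8); CN at 120° is eclipsed with Cl at 120° (1.6); H at 240° is eclipsed with NH2 at 240° (1.6). Total 6.0 kcal/mol.
NH2 at 300° is staggered. OH at 0° is gauche with NH2 at 300° (0.6); OH at 0° is gauche with iPr at 60° (0.8); CN at 120° is gauche with iPr at 60° (0.8); CN at 120° is gauche with Cl at 180° (0.5). Total 2.7 kcal/mol.
The maximum (7.0 kcal/mol) occurs with NH2 at 0°.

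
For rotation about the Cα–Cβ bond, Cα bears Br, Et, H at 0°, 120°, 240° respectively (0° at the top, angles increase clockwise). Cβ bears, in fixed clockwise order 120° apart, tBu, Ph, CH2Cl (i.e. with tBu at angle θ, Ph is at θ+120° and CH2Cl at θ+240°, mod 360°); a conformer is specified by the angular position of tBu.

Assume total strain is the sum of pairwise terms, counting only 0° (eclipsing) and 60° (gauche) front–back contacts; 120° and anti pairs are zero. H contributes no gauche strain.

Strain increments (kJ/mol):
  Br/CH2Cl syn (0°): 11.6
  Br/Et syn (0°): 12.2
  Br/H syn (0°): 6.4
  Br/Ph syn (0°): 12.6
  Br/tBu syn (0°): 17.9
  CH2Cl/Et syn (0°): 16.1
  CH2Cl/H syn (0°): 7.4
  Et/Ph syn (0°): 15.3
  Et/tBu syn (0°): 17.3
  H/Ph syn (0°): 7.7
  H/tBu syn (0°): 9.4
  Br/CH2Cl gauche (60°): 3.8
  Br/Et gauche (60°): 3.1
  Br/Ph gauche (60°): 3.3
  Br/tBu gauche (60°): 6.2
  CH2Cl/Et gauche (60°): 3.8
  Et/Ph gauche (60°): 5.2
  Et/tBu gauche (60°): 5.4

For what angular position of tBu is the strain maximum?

tBu at 0° (eclipsed): Br–tBu eclipsed, Et–Ph eclipsed, H–CH2Cl eclipsed; 17.9 + 15.3 + 7.4 = 40.6 kJ/mol.
tBu at 60° (staggered): Br–tBu gauche, Br–CH2Cl gauche, Et–tBu gauche, Et–Ph gauche; 6.2 + 3.8 + 5.4 + 5.2 = 20.6 kJ/mol.
tBu at 120° (eclipsed): Br–CH2Cl eclipsed, Et–tBu eclipsed, H–Ph eclipsed; 11.6 + 17.3 + 7.7 = 36.6 kJ/mol.
tBu at 180° (staggered): Br–Ph gauche, Br–CH2Cl gauche, Et–tBu gauche, Et–CH2Cl gauche; 3.3 + 3.8 + 5.4 + 3.8 = 16.3 kJ/mol.
tBu at 240° (eclipsed): Br–Ph eclipsed, Et–CH2Cl eclipsed, H–tBu eclipsed; 12.6 + 16.1 + 9.4 = 38.1 kJ/mol.
tBu at 300° (staggered): Br–tBu gauche, Br–Ph gauche, Et–Ph gauche, Et–CH2Cl gauche; 6.2 + 3.3 + 5.2 + 3.8 = 18.5 kJ/mol.
The maximum (40.6 kJ/mol) occurs with tBu at 0°.

0°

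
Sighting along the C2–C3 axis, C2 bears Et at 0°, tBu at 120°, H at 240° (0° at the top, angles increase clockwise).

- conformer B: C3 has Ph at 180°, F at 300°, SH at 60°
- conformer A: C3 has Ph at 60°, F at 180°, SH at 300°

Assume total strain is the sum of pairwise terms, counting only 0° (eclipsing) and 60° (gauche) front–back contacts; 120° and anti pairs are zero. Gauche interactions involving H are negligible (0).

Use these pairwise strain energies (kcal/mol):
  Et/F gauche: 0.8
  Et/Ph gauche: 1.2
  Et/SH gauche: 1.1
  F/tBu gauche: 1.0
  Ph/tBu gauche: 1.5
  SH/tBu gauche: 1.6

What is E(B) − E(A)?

+0.2 kcal/mol

B (staggered): Et–F gauche, Et–SH gauche, tBu–Ph gauche, tBu–SH gauche; 0.8 + 1.1 + 1.5 + 1.6 = 5.0 kcal/mol.
A (staggered): Et–Ph gauche, Et–SH gauche, tBu–Ph gauche, tBu–F gauche; 1.2 + 1.1 + 1.5 + 1.0 = 4.8 kcal/mol.
E(B) − E(A) = 5.0 − 4.8 = +0.2 kcal/mol.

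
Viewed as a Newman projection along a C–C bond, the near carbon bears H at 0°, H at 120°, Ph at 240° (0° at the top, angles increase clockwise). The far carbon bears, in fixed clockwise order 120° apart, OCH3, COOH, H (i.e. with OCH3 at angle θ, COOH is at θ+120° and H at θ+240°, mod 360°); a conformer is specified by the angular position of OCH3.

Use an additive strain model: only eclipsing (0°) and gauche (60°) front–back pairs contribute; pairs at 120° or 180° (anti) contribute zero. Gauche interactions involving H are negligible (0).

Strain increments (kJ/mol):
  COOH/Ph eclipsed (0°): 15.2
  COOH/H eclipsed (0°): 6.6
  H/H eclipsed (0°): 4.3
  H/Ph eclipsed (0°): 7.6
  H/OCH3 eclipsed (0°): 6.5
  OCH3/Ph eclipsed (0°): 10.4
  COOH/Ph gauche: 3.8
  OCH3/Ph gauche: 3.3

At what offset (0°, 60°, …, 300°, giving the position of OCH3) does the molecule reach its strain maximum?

OCH3 at 0° (eclipsed): H(0°)/OCH3(0°) eclipsed 6.5; H(120°)/COOH(120°) eclipsed 6.6; Ph(240°)/H(240°) eclipsed 7.6 → 20.7 kJ/mol.
OCH3 at 60° (staggered): Ph(240°)/COOH(180°) gauche 3.8 → 3.8 kJ/mol.
OCH3 at 120° (eclipsed): H(0°)/H(0°) eclipsed 4.3; H(120°)/OCH3(120°) eclipsed 6.5; Ph(240°)/COOH(240°) eclipsed 15.2 → 26.0 kJ/mol.
OCH3 at 180° (staggered): Ph(240°)/OCH3(180°) gauche 3.3; Ph(240°)/COOH(300°) gauche 3.8 → 7.1 kJ/mol.
OCH3 at 240° (eclipsed): H(0°)/COOH(0°) eclipsed 6.6; H(120°)/H(120°) eclipsed 4.3; Ph(240°)/OCH3(240°) eclipsed 10.4 → 21.3 kJ/mol.
OCH3 at 300° (staggered): Ph(240°)/OCH3(300°) gauche 3.3 → 3.3 kJ/mol.
The maximum (26.0 kJ/mol) occurs with OCH3 at 120°.

120°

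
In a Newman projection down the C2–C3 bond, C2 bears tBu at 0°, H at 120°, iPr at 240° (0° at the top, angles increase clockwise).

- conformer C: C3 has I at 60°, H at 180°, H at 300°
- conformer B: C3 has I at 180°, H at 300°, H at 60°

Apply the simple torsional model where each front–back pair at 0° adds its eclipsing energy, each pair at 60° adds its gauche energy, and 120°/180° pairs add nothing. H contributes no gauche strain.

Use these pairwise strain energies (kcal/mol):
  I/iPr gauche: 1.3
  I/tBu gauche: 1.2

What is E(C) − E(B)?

C (staggered): tBu(0°)/I(60°) gauche 1.2 → 1.2 kcal/mol.
B (staggered): iPr(240°)/I(180°) gauche 1.3 → 1.3 kcal/mol.
E(C) − E(B) = 1.2 − 1.3 = -0.1 kcal/mol.

-0.1 kcal/mol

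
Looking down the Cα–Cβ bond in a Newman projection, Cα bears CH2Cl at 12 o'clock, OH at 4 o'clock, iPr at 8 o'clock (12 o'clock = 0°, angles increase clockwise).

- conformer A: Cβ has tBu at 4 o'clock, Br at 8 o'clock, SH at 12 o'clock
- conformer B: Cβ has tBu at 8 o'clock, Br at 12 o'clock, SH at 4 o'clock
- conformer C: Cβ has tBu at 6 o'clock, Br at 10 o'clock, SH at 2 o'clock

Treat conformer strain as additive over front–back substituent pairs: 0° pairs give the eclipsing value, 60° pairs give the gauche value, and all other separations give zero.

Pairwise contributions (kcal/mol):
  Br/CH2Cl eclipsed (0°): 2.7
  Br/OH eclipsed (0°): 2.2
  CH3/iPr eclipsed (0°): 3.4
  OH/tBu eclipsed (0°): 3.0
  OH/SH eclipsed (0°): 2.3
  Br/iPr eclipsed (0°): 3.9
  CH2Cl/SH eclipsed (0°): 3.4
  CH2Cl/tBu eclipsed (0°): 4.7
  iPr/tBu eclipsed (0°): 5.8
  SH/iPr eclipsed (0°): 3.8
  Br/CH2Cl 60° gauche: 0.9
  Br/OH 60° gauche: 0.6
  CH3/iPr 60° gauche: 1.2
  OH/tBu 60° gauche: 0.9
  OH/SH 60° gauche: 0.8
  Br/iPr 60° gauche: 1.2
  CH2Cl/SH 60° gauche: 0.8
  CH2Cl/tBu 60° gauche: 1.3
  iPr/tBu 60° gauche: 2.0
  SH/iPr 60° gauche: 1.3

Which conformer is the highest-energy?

A (eclipsed): CH2Cl–SH eclipsed, OH–tBu eclipsed, iPr–Br eclipsed; 3.4 + 3.0 + 3.9 = 10.3 kcal/mol.
B (eclipsed): CH2Cl–Br eclipsed, OH–SH eclipsed, iPr–tBu eclipsed; 2.7 + 2.3 + 5.8 = 10.8 kcal/mol.
C (staggered): CH2Cl–Br gauche, CH2Cl–SH gauche, OH–tBu gauche, OH–SH gauche, iPr–tBu gauche, iPr–Br gauche; 0.9 + 0.8 + 0.9 + 0.8 + 2.0 + 1.2 = 6.6 kcal/mol.
B has the highest total (10.8 kcal/mol).

B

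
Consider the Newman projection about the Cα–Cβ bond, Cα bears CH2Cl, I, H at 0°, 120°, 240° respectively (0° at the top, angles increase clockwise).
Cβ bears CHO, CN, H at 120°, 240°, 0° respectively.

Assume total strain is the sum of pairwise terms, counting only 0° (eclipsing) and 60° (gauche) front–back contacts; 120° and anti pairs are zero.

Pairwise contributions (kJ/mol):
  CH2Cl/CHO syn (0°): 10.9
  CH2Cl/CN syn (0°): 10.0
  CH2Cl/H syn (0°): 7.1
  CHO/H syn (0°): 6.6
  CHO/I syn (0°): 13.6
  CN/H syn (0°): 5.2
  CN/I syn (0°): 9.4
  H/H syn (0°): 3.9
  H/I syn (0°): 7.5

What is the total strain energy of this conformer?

25.9 kJ/mol

This conformer is eclipsed. CH2Cl at 0° is eclipsed with H at 0° (7.1); I at 120° is eclipsed with CHO at 120° (13.6); H at 240° is eclipsed with CN at 240° (5.2). Total 25.9 kJ/mol.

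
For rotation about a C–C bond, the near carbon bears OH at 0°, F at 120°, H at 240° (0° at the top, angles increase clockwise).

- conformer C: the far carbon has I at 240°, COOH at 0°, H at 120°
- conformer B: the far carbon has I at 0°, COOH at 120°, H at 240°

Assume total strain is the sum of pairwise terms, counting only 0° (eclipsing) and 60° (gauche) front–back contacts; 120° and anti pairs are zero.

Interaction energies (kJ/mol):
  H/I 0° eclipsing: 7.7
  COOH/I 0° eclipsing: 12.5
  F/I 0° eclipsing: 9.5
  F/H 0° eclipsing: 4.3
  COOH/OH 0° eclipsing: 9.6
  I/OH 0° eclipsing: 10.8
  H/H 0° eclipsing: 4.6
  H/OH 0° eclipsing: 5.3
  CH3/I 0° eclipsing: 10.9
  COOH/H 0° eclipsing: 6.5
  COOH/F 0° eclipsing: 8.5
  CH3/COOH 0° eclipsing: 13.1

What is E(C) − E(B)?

C (eclipsed): OH–COOH eclipsed, F–H eclipsed, H–I eclipsed; 9.6 + 4.3 + 7.7 = 21.6 kJ/mol.
B (eclipsed): OH–I eclipsed, F–COOH eclipsed, H–H eclipsed; 10.8 + 8.5 + 4.6 = 23.9 kJ/mol.
E(C) − E(B) = 21.6 − 23.9 = -2.3 kJ/mol.

-2.3 kJ/mol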